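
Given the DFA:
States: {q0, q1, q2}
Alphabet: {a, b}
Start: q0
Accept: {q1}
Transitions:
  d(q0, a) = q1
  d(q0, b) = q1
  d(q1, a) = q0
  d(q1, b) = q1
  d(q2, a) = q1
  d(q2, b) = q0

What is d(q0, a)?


Looking up transition d(q0, a)

q1


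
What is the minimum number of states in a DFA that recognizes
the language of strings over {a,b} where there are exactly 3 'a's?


States: count = 0, 1, ..., 3 (that's 4 states), plus a dead state for count > 3.
Total: 4 + 1 = 5. Accept = count-3 state.

5


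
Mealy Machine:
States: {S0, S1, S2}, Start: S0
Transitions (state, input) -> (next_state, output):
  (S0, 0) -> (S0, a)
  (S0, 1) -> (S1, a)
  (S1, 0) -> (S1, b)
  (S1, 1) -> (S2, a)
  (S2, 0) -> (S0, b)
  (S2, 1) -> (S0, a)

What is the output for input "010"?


Step-by-step:
  (S0, 0) -> (S0, a)
  (S0, 1) -> (S1, a)
  (S1, 0) -> (S1, b)

"aab"


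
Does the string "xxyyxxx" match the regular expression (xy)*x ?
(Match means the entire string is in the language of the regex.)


|string| = 7; first = 'x'; last = 'x'

No, "xxyyxxx" does not match (xy)*x


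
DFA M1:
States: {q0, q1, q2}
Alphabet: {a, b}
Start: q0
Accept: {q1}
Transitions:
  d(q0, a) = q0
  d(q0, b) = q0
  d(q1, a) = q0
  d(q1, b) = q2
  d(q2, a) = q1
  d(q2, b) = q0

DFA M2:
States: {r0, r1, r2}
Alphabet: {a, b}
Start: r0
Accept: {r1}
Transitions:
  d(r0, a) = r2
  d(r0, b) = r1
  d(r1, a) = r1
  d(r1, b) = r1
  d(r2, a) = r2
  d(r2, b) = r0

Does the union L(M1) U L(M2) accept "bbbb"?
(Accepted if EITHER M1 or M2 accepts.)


M1: final=q0 accepted=False
M2: final=r1 accepted=True

Yes, union accepts


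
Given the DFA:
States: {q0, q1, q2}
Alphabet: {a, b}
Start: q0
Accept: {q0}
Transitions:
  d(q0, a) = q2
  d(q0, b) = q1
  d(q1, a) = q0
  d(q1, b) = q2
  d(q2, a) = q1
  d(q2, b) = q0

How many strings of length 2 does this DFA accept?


Enumerating all length-2 strings:
  "aa" -> q1 [reject]
  "ab" -> q0 [accept]
  "ba" -> q0 [accept]
  "bb" -> q2 [reject]

2 out of 4


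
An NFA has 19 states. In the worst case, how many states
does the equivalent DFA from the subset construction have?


Subset construction: one DFA state per subset of NFA states.
2^19 = 524288

524288


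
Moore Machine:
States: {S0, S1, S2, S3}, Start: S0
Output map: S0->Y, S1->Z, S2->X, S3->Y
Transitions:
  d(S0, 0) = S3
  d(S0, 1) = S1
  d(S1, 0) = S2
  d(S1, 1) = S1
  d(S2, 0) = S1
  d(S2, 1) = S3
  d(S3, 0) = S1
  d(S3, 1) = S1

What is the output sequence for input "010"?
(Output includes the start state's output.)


Start: S0 (output Y)
  --0--> S3 (output Y)
  --1--> S1 (output Z)
  --0--> S2 (output X)

"YYZX"


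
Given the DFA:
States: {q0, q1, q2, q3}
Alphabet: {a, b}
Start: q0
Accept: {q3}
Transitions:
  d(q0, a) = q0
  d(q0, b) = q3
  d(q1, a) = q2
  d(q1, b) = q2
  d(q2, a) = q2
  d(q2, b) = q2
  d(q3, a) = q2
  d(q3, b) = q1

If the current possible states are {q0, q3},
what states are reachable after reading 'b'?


Apply transition on 'b' from each current state:
  d(q0, b) = q3
  d(q3, b) = q1

{q1, q3}


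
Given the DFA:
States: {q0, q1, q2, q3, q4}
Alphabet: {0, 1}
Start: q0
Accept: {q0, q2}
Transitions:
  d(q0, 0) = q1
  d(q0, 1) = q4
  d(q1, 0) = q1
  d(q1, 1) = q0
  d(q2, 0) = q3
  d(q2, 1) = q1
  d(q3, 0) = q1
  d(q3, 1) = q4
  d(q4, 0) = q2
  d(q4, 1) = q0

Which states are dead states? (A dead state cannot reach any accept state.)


Forward reachability from each state:
  q0 -> reaches accept state q0 (live)
  q1 -> reaches accept state q0 (live)
  q2 -> reaches accept state q0 (live)
  q3 -> reaches accept state q0 (live)
  q4 -> reaches accept state q0 (live)

None (all states can reach an accept state)


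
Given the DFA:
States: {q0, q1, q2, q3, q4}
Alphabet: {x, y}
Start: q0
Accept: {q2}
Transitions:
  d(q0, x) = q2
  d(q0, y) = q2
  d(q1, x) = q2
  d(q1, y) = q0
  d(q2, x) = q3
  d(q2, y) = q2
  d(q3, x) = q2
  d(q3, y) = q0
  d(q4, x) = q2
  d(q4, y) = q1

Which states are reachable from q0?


BFS from q0:
  layer 0: {q0}
  layer 1: {q2}
  layer 2: {q3}

{q0, q2, q3}


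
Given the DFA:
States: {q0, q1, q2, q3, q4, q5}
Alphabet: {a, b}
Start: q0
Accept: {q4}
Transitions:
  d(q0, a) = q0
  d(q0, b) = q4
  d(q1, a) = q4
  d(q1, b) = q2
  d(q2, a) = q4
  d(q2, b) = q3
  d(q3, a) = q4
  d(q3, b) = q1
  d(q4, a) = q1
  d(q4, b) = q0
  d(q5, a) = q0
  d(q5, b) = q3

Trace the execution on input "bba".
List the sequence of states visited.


Input: bba
d(q0, b) = q4
d(q4, b) = q0
d(q0, a) = q0


q0 -> q4 -> q0 -> q0


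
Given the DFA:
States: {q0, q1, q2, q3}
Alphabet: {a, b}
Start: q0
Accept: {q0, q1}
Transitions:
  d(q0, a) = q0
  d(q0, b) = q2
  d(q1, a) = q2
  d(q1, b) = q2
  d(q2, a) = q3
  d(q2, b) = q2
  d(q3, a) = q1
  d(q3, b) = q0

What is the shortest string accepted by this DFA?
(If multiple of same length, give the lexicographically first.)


BFS by string length (lex-first path to each state shown):
  len 0: q0<-""
Found accept state at length 0.

"" (empty string)


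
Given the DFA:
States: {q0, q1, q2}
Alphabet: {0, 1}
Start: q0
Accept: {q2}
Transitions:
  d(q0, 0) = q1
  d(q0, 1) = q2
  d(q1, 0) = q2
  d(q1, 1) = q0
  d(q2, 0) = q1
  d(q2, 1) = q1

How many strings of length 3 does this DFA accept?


Enumerating all length-3 strings:
  "000" -> q1 [reject]
  "001" -> q1 [reject]
  "010" -> q1 [reject]
  "011" -> q2 [accept]
  "100" -> q2 [accept]
  "101" -> q0 [reject]
  "110" -> q2 [accept]
  "111" -> q0 [reject]

3 out of 8


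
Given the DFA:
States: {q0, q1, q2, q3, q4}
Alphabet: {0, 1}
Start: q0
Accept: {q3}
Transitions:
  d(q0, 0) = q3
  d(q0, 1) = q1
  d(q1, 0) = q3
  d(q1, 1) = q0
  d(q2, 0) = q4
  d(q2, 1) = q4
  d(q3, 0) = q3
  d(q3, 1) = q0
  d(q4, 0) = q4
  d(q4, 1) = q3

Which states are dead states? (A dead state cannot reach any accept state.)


Forward reachability from each state:
  q0 -> reaches accept state q3 (live)
  q1 -> reaches accept state q3 (live)
  q2 -> reaches accept state q3 (live)
  q3 -> reaches accept state q3 (live)
  q4 -> reaches accept state q3 (live)

None (all states can reach an accept state)


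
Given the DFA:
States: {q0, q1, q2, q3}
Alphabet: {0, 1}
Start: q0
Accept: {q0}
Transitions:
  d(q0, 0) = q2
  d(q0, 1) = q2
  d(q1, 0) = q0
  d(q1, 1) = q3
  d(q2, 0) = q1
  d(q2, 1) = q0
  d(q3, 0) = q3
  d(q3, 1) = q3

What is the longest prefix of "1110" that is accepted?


Run the DFA, marking each prefix where the state is accepting:
  "" -> q0 [accept]
  "1" -> q2 [reject]
  "11" -> q0 [accept]
  "111" -> q2 [reject]
  "1110" -> q1 [reject]

"11"


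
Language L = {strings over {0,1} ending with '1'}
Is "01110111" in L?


last symbol = '1'

Yes, "01110111" is in L


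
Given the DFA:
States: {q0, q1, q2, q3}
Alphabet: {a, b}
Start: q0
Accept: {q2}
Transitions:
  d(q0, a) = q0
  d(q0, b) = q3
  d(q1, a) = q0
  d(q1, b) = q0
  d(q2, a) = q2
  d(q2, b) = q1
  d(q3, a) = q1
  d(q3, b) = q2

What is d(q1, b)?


Looking up transition d(q1, b)

q0


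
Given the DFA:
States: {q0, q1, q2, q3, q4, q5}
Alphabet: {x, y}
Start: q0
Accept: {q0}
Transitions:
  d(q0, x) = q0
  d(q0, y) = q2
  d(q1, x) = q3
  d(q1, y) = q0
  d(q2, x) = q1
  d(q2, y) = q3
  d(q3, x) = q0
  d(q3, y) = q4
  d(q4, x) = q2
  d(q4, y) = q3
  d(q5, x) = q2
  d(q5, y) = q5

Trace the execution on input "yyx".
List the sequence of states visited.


Input: yyx
d(q0, y) = q2
d(q2, y) = q3
d(q3, x) = q0


q0 -> q2 -> q3 -> q0


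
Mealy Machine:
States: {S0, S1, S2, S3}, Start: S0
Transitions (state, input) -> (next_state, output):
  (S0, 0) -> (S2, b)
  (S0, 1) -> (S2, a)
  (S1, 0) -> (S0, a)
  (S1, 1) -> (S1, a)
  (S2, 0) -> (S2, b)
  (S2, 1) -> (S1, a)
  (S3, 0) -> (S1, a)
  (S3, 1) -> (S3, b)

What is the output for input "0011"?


Step-by-step:
  (S0, 0) -> (S2, b)
  (S2, 0) -> (S2, b)
  (S2, 1) -> (S1, a)
  (S1, 1) -> (S1, a)

"bbaa"


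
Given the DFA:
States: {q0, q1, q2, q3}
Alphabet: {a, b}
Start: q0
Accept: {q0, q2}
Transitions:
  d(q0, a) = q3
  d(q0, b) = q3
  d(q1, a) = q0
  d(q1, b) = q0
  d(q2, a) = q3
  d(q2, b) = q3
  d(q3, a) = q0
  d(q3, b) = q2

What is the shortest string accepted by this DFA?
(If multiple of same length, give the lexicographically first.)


BFS by string length (lex-first path to each state shown):
  len 0: q0<-""
Found accept state at length 0.

"" (empty string)


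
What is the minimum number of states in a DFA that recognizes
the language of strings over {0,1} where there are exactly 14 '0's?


States: count = 0, 1, ..., 14 (that's 15 states), plus a dead state for count > 14.
Total: 15 + 1 = 16. Accept = count-14 state.

16


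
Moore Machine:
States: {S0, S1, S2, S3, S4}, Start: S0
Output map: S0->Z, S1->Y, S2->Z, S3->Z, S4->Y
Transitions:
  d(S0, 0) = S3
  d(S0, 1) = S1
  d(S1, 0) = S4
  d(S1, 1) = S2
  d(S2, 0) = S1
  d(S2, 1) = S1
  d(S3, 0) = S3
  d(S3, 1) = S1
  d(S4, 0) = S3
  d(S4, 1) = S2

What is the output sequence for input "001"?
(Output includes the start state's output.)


Start: S0 (output Z)
  --0--> S3 (output Z)
  --0--> S3 (output Z)
  --1--> S1 (output Y)

"ZZZY"


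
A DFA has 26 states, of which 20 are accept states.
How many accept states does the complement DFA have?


Complement swaps accept and non-accept states.
26 - 20 = 6

6


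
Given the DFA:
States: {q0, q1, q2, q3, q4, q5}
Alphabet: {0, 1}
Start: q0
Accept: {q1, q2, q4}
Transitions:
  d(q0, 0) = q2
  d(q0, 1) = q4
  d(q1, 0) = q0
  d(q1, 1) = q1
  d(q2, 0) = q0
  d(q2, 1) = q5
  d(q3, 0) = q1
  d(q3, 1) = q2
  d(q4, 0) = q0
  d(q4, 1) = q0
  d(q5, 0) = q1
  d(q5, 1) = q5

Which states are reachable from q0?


BFS from q0:
  layer 0: {q0}
  layer 1: {q2, q4}
  layer 2: {q5}
  layer 3: {q1}

{q0, q1, q2, q4, q5}


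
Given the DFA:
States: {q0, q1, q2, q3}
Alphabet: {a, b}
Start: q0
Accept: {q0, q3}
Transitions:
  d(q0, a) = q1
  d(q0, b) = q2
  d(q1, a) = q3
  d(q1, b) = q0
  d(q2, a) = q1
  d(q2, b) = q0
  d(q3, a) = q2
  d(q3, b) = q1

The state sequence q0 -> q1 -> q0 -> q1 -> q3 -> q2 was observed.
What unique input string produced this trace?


Trace back each transition to find the symbol:
  q0 --[a]--> q1
  q1 --[b]--> q0
  q0 --[a]--> q1
  q1 --[a]--> q3
  q3 --[a]--> q2

"abaaa"


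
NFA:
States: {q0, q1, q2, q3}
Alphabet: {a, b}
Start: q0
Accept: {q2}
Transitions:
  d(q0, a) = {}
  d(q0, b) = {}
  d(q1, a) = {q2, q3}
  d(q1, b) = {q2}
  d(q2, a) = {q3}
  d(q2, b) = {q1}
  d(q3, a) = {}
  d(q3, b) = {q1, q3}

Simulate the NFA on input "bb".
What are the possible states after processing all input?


Start: {q0}
  --b--> {}
  --b--> {}

{} (empty set, no valid transitions)


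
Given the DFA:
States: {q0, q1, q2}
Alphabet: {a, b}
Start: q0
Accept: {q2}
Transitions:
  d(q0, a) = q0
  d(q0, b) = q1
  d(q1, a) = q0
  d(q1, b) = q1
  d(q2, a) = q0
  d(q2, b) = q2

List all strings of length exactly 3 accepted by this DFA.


All strings of length 3: 8 total
Accepted: 0

None


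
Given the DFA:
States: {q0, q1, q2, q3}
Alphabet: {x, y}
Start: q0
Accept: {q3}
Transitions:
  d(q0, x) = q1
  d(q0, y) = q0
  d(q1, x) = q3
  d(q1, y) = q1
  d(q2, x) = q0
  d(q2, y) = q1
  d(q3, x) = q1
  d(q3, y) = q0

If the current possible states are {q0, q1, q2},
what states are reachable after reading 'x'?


Apply transition on 'x' from each current state:
  d(q0, x) = q1
  d(q1, x) = q3
  d(q2, x) = q0

{q0, q1, q3}


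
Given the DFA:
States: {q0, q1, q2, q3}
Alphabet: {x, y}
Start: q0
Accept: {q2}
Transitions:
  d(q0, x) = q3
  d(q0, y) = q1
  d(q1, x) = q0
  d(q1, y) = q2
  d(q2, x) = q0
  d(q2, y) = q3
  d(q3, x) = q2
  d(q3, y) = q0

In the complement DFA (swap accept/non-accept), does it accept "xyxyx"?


Trace: q0 -> q3 -> q0 -> q3 -> q0 -> q3
Final: q3
Original accept: {q2}
Complement: q3 is not in original accept

Yes, complement accepts (original rejects)


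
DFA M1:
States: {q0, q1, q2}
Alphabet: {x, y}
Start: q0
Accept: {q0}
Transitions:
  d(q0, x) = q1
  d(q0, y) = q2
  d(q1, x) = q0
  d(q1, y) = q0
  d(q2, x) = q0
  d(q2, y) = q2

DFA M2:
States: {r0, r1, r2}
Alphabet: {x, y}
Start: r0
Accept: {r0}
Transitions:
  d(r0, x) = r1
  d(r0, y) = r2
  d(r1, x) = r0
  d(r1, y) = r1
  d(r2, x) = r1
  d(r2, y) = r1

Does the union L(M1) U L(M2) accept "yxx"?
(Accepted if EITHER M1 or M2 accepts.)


M1: final=q1 accepted=False
M2: final=r0 accepted=True

Yes, union accepts


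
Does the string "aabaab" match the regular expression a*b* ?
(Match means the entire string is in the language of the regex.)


|string| = 6; first = 'a'; last = 'b'

No, "aabaab" does not match a*b*


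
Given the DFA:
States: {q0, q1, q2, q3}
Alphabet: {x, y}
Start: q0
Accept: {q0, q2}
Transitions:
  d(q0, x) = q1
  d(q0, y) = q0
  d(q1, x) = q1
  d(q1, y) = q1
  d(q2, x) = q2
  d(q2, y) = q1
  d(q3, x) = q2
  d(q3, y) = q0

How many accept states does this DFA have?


Accept states listed: {q0, q2}
Counting: q0(1) q2(2)

2


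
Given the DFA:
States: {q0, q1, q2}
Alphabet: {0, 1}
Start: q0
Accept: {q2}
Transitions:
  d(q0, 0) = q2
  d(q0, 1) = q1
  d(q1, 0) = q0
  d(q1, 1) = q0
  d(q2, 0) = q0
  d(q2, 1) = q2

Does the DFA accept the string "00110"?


Trace: q0 -> q2 -> q0 -> q1 -> q0 -> q2
Final state: q2
Accept states: {q2}

Yes, accepted (final state q2 is an accept state)


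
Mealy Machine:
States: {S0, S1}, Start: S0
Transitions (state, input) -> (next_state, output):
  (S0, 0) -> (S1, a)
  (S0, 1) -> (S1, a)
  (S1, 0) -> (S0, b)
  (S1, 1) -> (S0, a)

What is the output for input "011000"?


Step-by-step:
  (S0, 0) -> (S1, a)
  (S1, 1) -> (S0, a)
  (S0, 1) -> (S1, a)
  (S1, 0) -> (S0, b)
  (S0, 0) -> (S1, a)
  (S1, 0) -> (S0, b)

"aaabab"


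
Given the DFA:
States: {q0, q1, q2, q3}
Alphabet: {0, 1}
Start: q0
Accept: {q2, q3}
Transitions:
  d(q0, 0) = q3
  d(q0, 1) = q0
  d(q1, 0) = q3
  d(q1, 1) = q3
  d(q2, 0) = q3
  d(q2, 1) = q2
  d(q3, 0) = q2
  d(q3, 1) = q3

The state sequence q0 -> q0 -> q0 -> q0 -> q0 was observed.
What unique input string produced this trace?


Trace back each transition to find the symbol:
  q0 --[1]--> q0
  q0 --[1]--> q0
  q0 --[1]--> q0
  q0 --[1]--> q0

"1111"


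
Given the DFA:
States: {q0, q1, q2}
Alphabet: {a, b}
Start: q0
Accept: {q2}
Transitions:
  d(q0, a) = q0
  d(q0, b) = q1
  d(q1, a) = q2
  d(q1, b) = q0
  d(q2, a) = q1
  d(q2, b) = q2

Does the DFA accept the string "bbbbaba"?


Trace: q0 -> q1 -> q0 -> q1 -> q0 -> q0 -> q1 -> q2
Final state: q2
Accept states: {q2}

Yes, accepted (final state q2 is an accept state)


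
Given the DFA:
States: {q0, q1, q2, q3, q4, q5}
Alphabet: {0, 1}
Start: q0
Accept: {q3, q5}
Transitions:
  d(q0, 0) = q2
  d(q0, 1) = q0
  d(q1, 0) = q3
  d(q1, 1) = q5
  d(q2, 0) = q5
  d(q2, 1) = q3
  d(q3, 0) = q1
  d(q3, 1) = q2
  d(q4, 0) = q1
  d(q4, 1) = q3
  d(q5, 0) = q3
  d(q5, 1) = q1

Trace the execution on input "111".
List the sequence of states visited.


Input: 111
d(q0, 1) = q0
d(q0, 1) = q0
d(q0, 1) = q0


q0 -> q0 -> q0 -> q0


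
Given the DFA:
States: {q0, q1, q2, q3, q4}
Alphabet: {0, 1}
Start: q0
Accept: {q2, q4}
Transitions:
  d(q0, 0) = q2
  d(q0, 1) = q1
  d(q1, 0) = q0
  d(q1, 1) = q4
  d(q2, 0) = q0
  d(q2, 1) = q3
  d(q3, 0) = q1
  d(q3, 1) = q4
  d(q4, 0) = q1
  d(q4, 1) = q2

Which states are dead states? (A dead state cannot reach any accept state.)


Forward reachability from each state:
  q0 -> reaches accept state q2 (live)
  q1 -> reaches accept state q2 (live)
  q2 -> reaches accept state q2 (live)
  q3 -> reaches accept state q2 (live)
  q4 -> reaches accept state q2 (live)

None (all states can reach an accept state)


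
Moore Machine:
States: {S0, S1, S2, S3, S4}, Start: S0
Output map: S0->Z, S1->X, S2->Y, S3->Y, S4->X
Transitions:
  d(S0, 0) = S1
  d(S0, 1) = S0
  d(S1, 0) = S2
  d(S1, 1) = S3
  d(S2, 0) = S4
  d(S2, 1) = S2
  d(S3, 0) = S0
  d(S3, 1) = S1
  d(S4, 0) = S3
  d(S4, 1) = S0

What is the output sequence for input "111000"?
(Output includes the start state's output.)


Start: S0 (output Z)
  --1--> S0 (output Z)
  --1--> S0 (output Z)
  --1--> S0 (output Z)
  --0--> S1 (output X)
  --0--> S2 (output Y)
  --0--> S4 (output X)

"ZZZZXYX"


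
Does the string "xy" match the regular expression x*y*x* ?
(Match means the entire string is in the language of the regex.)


|string| = 2; first = 'x'; last = 'y'

Yes, "xy" matches x*y*x*


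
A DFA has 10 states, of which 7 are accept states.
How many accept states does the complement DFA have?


Complement swaps accept and non-accept states.
10 - 7 = 3

3


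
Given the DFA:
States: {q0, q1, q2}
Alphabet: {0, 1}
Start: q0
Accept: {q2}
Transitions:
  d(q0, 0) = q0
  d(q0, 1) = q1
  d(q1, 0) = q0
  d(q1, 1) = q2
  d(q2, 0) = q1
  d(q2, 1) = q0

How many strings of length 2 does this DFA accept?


Enumerating all length-2 strings:
  "00" -> q0 [reject]
  "01" -> q1 [reject]
  "10" -> q0 [reject]
  "11" -> q2 [accept]

1 out of 4


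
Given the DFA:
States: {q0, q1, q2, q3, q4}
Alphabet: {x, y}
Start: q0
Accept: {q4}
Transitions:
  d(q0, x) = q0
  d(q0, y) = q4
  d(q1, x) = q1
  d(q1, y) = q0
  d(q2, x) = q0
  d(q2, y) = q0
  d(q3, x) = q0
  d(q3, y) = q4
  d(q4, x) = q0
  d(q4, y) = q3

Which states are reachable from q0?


BFS from q0:
  layer 0: {q0}
  layer 1: {q4}
  layer 2: {q3}

{q0, q3, q4}


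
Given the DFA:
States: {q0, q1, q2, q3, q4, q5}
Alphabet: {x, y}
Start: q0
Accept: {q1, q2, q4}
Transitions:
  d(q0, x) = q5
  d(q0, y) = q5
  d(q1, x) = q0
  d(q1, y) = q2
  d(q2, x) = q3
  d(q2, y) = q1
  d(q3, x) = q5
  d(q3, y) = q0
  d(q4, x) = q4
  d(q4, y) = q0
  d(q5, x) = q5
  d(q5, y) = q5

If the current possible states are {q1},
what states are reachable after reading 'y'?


Apply transition on 'y' from each current state:
  d(q1, y) = q2

{q2}


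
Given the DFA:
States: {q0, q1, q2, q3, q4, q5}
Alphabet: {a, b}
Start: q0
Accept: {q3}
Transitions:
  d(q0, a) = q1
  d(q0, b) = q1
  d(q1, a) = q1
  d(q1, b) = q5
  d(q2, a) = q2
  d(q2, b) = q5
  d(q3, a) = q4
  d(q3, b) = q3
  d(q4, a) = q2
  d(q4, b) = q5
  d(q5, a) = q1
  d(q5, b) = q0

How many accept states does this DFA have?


Accept states listed: {q3}
Counting: q3(1)

1


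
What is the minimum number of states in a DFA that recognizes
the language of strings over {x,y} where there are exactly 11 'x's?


States: count = 0, 1, ..., 11 (that's 12 states), plus a dead state for count > 11.
Total: 12 + 1 = 13. Accept = count-11 state.

13


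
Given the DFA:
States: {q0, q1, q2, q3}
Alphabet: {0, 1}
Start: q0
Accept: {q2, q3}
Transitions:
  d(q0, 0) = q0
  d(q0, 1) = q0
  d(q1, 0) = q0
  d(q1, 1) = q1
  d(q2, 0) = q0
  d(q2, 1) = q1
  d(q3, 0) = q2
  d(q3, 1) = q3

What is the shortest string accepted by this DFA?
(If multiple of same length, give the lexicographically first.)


BFS by string length (lex-first path to each state shown):
  len 0: q0<-""
  len 1: q0<-"0"
  len 2: q0<-"00"
  len 3: q0<-"000"
  len 4: q0<-"0000"
  len 5: q0<-"00000"
  len 6: q0<-"000000"
  len 7: q0<-"0000000"
  len 8: q0<-"00000000"

No string accepted (empty language)


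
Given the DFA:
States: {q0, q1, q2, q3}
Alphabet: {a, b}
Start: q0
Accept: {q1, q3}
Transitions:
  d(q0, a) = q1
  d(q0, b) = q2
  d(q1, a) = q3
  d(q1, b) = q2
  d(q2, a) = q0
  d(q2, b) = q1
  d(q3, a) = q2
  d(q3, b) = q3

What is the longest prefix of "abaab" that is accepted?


Run the DFA, marking each prefix where the state is accepting:
  "" -> q0 [reject]
  "a" -> q1 [accept]
  "ab" -> q2 [reject]
  "aba" -> q0 [reject]
  "abaa" -> q1 [accept]
  "abaab" -> q2 [reject]

"abaa"


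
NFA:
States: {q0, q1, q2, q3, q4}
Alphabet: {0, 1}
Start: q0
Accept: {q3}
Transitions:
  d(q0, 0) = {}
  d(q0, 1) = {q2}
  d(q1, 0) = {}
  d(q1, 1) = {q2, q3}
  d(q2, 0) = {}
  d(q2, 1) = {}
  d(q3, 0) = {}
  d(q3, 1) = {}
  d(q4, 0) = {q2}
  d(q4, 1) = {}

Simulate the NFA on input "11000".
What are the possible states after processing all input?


Start: {q0}
  --1--> {q2}
  --1--> {}
  --0--> {}
  --0--> {}
  --0--> {}

{} (empty set, no valid transitions)


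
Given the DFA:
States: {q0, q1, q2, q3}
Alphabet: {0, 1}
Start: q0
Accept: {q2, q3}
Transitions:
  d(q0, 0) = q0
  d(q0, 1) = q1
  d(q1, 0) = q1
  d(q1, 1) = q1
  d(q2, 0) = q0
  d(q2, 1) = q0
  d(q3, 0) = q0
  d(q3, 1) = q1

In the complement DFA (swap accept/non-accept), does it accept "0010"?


Trace: q0 -> q0 -> q0 -> q1 -> q1
Final: q1
Original accept: {q2, q3}
Complement: q1 is not in original accept

Yes, complement accepts (original rejects)


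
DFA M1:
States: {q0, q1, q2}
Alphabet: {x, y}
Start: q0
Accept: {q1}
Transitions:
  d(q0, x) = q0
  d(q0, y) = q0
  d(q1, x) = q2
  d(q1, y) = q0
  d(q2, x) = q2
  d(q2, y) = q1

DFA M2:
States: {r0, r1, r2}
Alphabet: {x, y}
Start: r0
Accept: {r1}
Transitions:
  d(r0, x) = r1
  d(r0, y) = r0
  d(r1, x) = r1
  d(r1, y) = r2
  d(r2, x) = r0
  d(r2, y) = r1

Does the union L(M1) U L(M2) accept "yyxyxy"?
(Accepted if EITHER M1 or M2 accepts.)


M1: final=q0 accepted=False
M2: final=r0 accepted=False

No, union rejects (neither accepts)


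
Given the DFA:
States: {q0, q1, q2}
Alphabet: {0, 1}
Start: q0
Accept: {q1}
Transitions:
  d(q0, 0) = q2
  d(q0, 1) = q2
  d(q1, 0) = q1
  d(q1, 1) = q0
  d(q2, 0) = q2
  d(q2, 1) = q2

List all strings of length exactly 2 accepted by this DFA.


All strings of length 2: 4 total
Accepted: 0

None


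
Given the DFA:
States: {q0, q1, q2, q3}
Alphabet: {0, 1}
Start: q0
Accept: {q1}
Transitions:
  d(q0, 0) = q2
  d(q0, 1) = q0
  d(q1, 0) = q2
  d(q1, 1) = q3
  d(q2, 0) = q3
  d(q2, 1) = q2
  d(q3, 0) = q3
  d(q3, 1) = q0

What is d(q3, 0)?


Looking up transition d(q3, 0)

q3


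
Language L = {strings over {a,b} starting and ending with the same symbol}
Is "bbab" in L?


first = 'b', last = 'b'

Yes, "bbab" is in L


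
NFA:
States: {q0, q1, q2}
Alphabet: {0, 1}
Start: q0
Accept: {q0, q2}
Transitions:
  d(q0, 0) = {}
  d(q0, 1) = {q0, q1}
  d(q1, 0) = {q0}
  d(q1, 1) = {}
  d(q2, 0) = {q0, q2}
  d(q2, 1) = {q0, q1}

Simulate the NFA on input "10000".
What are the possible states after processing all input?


Start: {q0}
  --1--> {q0, q1}
  --0--> {q0}
  --0--> {}
  --0--> {}
  --0--> {}

{} (empty set, no valid transitions)


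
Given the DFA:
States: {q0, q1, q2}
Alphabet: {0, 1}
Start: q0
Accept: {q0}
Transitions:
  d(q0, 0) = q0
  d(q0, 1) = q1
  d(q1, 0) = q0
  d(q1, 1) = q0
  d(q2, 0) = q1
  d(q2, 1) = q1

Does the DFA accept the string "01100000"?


Trace: q0 -> q0 -> q1 -> q0 -> q0 -> q0 -> q0 -> q0 -> q0
Final state: q0
Accept states: {q0}

Yes, accepted (final state q0 is an accept state)


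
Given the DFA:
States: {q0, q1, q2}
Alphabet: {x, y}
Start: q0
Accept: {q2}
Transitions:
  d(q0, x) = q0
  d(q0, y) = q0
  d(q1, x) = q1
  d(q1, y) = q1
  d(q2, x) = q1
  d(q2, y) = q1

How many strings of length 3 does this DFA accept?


Enumerating all length-3 strings:
  "xxx" -> q0 [reject]
  "xxy" -> q0 [reject]
  "xyx" -> q0 [reject]
  "xyy" -> q0 [reject]
  "yxx" -> q0 [reject]
  "yxy" -> q0 [reject]
  "yyx" -> q0 [reject]
  "yyy" -> q0 [reject]

0 out of 8


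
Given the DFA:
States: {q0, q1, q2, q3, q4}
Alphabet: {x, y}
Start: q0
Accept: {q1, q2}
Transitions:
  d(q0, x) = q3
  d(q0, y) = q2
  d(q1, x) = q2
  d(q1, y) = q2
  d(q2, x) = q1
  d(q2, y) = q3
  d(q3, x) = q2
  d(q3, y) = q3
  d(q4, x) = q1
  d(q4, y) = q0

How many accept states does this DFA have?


Accept states listed: {q1, q2}
Counting: q1(1) q2(2)

2


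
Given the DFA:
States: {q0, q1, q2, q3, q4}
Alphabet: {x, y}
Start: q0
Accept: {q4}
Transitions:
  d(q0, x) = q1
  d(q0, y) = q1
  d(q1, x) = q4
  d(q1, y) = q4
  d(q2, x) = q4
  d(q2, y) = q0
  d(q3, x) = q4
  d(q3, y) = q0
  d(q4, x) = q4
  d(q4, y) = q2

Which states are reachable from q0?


BFS from q0:
  layer 0: {q0}
  layer 1: {q1}
  layer 2: {q4}
  layer 3: {q2}

{q0, q1, q2, q4}


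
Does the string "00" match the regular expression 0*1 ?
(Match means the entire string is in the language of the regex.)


|string| = 2; first = '0'; last = '0'

No, "00" does not match 0*1


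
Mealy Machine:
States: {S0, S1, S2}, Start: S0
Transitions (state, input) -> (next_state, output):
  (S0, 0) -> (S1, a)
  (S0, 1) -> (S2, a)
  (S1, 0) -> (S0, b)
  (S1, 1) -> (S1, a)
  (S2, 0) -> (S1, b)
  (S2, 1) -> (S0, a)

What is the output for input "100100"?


Step-by-step:
  (S0, 1) -> (S2, a)
  (S2, 0) -> (S1, b)
  (S1, 0) -> (S0, b)
  (S0, 1) -> (S2, a)
  (S2, 0) -> (S1, b)
  (S1, 0) -> (S0, b)

"abbabb"


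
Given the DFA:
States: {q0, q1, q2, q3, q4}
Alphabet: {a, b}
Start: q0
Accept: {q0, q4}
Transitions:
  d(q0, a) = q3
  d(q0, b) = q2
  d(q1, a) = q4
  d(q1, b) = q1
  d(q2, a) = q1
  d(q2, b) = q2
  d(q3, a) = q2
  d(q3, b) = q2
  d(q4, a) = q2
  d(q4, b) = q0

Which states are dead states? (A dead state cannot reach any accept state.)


Forward reachability from each state:
  q0 -> reaches accept state q0 (live)
  q1 -> reaches accept state q0 (live)
  q2 -> reaches accept state q0 (live)
  q3 -> reaches accept state q0 (live)
  q4 -> reaches accept state q0 (live)

None (all states can reach an accept state)


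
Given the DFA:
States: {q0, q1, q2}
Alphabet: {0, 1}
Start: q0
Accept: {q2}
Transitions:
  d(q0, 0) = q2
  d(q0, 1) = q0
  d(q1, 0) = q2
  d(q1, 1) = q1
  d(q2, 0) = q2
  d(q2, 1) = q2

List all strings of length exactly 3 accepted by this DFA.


All strings of length 3: 8 total
Accepted: 7

"000", "001", "010", "011", "100", "101", "110"


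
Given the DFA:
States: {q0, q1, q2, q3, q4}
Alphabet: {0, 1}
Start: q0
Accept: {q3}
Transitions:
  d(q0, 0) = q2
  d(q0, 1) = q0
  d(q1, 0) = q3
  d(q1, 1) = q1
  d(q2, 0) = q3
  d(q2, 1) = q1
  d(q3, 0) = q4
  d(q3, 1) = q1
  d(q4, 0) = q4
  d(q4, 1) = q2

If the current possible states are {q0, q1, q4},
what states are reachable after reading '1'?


Apply transition on '1' from each current state:
  d(q0, 1) = q0
  d(q1, 1) = q1
  d(q4, 1) = q2

{q0, q1, q2}


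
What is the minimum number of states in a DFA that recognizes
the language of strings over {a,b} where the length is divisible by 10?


States track (length) mod 10.
Need 10 states: one per remainder 0..9; accept = remainder 0.

10


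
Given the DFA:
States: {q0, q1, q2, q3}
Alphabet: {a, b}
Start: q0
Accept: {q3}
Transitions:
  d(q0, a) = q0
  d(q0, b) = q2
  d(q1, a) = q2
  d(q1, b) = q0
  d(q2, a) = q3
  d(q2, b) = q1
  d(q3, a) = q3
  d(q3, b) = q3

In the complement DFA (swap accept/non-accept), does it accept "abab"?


Trace: q0 -> q0 -> q2 -> q3 -> q3
Final: q3
Original accept: {q3}
Complement: q3 is in original accept

No, complement rejects (original accepts)


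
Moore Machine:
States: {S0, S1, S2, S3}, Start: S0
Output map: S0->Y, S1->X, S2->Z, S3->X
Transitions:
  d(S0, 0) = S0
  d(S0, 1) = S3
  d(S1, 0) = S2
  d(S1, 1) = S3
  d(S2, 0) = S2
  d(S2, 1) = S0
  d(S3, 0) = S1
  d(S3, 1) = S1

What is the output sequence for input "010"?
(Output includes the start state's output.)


Start: S0 (output Y)
  --0--> S0 (output Y)
  --1--> S3 (output X)
  --0--> S1 (output X)

"YYXX"


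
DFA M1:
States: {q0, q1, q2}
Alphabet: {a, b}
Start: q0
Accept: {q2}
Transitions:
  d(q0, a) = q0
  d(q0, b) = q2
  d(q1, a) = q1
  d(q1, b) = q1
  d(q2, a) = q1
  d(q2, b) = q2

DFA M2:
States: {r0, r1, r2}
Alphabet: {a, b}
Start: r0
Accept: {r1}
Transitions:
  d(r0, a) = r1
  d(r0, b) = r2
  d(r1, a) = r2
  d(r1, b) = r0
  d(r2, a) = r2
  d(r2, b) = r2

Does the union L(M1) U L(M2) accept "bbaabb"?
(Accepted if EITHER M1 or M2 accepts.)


M1: final=q1 accepted=False
M2: final=r2 accepted=False

No, union rejects (neither accepts)


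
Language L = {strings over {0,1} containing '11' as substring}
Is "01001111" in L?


'11' occurs at index 4

Yes, "01001111" is in L


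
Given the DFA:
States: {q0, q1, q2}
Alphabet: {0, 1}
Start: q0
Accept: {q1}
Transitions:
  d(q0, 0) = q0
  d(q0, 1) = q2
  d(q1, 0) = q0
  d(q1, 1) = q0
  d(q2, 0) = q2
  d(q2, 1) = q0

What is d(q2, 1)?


Looking up transition d(q2, 1)

q0


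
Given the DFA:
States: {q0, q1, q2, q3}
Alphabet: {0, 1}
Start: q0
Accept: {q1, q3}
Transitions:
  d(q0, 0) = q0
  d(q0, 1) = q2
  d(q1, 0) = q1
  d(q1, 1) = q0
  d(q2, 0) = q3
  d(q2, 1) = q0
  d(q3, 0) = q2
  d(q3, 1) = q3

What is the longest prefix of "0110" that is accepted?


Run the DFA, marking each prefix where the state is accepting:
  "" -> q0 [reject]
  "0" -> q0 [reject]
  "01" -> q2 [reject]
  "011" -> q0 [reject]
  "0110" -> q0 [reject]

No prefix is accepted


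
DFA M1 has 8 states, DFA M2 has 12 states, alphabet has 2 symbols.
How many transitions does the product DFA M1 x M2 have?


Product DFA has 8 * 12 = 96 states.
Each has 2 transitions: 96 * 2 = 192

192


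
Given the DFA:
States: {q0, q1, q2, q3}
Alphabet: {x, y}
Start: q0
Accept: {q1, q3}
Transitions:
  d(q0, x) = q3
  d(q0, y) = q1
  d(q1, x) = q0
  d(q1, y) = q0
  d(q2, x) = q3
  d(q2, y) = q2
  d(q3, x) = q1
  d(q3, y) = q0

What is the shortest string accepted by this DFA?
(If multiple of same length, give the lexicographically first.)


BFS by string length (lex-first path to each state shown):
  len 0: q0<-""
  len 1: q1<-"y", q3<-"x"
Found accept state at length 1.

"x"


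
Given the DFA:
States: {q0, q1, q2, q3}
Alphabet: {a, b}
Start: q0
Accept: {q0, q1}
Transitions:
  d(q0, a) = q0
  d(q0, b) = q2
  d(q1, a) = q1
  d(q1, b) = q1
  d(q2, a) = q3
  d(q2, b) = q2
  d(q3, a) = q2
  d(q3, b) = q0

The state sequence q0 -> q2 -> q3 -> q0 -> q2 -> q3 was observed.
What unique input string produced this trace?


Trace back each transition to find the symbol:
  q0 --[b]--> q2
  q2 --[a]--> q3
  q3 --[b]--> q0
  q0 --[b]--> q2
  q2 --[a]--> q3

"babba"


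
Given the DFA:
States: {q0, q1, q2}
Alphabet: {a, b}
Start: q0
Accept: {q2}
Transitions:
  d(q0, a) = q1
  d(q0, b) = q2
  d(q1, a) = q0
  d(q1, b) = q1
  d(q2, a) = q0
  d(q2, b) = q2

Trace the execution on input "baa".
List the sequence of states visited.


Input: baa
d(q0, b) = q2
d(q2, a) = q0
d(q0, a) = q1


q0 -> q2 -> q0 -> q1


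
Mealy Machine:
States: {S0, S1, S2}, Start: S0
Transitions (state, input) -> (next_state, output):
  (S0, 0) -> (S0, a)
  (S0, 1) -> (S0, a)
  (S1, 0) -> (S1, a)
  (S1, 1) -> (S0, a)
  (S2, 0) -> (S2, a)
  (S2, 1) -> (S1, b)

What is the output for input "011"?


Step-by-step:
  (S0, 0) -> (S0, a)
  (S0, 1) -> (S0, a)
  (S0, 1) -> (S0, a)

"aaa"


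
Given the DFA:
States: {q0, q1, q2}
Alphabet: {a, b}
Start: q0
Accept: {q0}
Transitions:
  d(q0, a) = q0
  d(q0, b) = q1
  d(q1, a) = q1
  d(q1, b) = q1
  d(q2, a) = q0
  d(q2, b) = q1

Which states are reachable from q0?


BFS from q0:
  layer 0: {q0}
  layer 1: {q1}

{q0, q1}


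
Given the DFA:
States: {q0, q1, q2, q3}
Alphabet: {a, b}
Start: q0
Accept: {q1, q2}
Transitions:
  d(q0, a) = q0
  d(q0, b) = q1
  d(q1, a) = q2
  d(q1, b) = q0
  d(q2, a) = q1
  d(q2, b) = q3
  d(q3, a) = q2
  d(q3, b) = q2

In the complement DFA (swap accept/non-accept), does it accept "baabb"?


Trace: q0 -> q1 -> q2 -> q1 -> q0 -> q1
Final: q1
Original accept: {q1, q2}
Complement: q1 is in original accept

No, complement rejects (original accepts)


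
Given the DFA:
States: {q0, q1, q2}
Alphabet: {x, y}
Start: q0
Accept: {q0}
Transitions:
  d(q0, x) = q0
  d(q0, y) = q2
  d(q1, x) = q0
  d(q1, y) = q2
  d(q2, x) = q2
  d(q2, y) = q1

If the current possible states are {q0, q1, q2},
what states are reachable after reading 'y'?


Apply transition on 'y' from each current state:
  d(q0, y) = q2
  d(q1, y) = q2
  d(q2, y) = q1

{q1, q2}


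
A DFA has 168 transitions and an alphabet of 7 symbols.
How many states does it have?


Each state has exactly one transition per symbol.
states = transitions / |alphabet| = 168 / 7 = 24

24


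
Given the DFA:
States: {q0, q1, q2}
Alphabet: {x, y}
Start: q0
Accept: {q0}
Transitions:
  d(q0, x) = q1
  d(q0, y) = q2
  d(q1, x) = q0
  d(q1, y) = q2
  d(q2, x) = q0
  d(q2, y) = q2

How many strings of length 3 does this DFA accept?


Enumerating all length-3 strings:
  "xxx" -> q1 [reject]
  "xxy" -> q2 [reject]
  "xyx" -> q0 [accept]
  "xyy" -> q2 [reject]
  "yxx" -> q1 [reject]
  "yxy" -> q2 [reject]
  "yyx" -> q0 [accept]
  "yyy" -> q2 [reject]

2 out of 8


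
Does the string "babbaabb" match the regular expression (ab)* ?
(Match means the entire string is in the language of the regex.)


|string| = 8; first = 'b'; last = 'b'

No, "babbaabb" does not match (ab)*


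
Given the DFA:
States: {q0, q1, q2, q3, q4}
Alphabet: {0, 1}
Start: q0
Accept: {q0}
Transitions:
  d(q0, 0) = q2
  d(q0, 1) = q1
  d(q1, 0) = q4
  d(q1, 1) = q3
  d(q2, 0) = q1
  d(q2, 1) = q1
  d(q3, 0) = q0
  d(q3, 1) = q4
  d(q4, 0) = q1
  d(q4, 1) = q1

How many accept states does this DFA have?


Accept states listed: {q0}
Counting: q0(1)

1


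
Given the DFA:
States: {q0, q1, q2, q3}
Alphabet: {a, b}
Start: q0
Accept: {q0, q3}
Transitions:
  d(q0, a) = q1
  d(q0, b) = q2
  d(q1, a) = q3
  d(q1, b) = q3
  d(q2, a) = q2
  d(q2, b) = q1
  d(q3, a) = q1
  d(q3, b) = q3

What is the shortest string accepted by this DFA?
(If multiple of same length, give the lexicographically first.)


BFS by string length (lex-first path to each state shown):
  len 0: q0<-""
Found accept state at length 0.

"" (empty string)


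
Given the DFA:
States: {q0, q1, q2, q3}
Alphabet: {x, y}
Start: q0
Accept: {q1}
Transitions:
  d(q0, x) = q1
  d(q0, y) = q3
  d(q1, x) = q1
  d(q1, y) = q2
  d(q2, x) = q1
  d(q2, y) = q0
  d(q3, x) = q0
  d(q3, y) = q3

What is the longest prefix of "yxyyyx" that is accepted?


Run the DFA, marking each prefix where the state is accepting:
  "" -> q0 [reject]
  "y" -> q3 [reject]
  "yx" -> q0 [reject]
  "yxy" -> q3 [reject]
  "yxyy" -> q3 [reject]
  "yxyyy" -> q3 [reject]
  "yxyyyx" -> q0 [reject]

No prefix is accepted


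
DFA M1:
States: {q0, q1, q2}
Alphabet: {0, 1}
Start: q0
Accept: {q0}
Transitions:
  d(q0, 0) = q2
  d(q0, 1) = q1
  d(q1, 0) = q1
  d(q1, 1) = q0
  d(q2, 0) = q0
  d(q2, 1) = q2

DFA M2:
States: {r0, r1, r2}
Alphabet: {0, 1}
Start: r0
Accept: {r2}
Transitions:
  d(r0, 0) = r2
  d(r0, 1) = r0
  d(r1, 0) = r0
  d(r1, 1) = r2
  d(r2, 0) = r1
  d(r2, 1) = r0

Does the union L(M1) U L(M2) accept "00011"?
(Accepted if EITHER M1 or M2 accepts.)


M1: final=q2 accepted=False
M2: final=r0 accepted=False

No, union rejects (neither accepts)


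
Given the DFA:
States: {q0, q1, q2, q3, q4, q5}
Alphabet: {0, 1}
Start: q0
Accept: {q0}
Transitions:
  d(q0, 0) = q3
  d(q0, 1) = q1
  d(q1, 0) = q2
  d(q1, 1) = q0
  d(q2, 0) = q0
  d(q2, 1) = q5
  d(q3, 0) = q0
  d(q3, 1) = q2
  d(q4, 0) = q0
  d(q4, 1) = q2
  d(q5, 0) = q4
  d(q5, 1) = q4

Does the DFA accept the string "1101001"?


Trace: q0 -> q1 -> q0 -> q3 -> q2 -> q0 -> q3 -> q2
Final state: q2
Accept states: {q0}

No, rejected (final state q2 is not an accept state)


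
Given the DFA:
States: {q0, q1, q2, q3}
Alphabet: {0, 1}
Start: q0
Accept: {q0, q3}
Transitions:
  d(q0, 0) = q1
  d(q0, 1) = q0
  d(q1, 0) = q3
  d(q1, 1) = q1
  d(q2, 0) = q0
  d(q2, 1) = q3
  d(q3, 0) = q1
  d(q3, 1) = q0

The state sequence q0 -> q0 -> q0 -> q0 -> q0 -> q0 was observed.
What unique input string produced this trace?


Trace back each transition to find the symbol:
  q0 --[1]--> q0
  q0 --[1]--> q0
  q0 --[1]--> q0
  q0 --[1]--> q0
  q0 --[1]--> q0

"11111"


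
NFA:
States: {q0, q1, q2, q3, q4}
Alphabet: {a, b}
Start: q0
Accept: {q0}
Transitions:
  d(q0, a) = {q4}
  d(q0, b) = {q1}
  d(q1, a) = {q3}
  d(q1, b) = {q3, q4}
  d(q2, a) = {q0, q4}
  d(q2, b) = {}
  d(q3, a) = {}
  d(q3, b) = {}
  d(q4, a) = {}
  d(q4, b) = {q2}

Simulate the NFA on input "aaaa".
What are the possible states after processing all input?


Start: {q0}
  --a--> {q4}
  --a--> {}
  --a--> {}
  --a--> {}

{} (empty set, no valid transitions)


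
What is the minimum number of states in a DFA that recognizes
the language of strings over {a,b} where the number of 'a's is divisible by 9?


States track (count of 'a') mod 9.
Need 9 states: one per remainder 0..8; accept = remainder 0.

9


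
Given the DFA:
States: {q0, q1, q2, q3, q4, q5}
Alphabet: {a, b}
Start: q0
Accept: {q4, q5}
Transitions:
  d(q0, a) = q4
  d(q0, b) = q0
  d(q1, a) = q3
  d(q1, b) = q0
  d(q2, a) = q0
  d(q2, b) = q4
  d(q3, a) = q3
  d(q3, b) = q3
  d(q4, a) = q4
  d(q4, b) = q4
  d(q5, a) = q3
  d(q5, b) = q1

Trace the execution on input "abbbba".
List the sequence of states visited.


Input: abbbba
d(q0, a) = q4
d(q4, b) = q4
d(q4, b) = q4
d(q4, b) = q4
d(q4, b) = q4
d(q4, a) = q4


q0 -> q4 -> q4 -> q4 -> q4 -> q4 -> q4


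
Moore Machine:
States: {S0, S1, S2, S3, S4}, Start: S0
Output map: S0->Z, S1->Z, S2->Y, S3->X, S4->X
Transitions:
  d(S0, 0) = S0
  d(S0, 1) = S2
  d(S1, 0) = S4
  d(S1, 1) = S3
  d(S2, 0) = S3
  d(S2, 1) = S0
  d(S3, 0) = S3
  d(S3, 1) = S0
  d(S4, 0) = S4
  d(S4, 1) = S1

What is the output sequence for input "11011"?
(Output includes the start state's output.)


Start: S0 (output Z)
  --1--> S2 (output Y)
  --1--> S0 (output Z)
  --0--> S0 (output Z)
  --1--> S2 (output Y)
  --1--> S0 (output Z)

"ZYZZYZ"


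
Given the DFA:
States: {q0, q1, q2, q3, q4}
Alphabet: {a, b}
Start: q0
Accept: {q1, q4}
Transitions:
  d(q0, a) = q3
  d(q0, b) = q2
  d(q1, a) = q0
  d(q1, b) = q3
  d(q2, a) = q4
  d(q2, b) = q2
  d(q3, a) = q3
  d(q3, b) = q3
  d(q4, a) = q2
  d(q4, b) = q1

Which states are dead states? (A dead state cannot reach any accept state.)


Forward reachability from each state:
  q0 -> reaches accept state q1 (live)
  q1 -> reaches accept state q1 (live)
  q2 -> reaches accept state q1 (live)
  q3 -> reaches {q3}, no accept state (dead)
  q4 -> reaches accept state q1 (live)

{q3}


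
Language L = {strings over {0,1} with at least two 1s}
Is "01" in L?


count('1') = 1

No, "01" is not in L


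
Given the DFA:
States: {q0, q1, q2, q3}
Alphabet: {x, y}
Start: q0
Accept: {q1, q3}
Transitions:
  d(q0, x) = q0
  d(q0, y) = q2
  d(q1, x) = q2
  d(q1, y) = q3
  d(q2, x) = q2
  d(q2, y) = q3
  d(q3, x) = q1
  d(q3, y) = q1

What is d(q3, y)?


Looking up transition d(q3, y)

q1


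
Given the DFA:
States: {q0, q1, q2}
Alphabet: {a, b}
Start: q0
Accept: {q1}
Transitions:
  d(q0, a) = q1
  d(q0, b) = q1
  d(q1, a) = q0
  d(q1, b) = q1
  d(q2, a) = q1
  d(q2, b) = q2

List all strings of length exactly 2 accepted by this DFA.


All strings of length 2: 4 total
Accepted: 2

"ab", "bb"


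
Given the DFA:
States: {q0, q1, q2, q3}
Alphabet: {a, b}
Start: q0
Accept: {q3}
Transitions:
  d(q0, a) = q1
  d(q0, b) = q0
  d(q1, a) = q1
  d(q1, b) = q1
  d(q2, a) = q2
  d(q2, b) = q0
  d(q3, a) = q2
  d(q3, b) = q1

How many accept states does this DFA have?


Accept states listed: {q3}
Counting: q3(1)

1


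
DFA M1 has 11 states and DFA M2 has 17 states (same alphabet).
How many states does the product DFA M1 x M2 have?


Product construction pairs every M1 state with every M2 state.
11 * 17 = 187

187


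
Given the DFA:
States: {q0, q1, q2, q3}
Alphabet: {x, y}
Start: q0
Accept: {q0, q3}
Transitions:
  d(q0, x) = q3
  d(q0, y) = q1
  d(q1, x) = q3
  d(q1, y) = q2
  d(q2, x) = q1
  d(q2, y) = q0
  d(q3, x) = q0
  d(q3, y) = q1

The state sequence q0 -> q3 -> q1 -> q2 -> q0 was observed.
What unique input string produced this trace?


Trace back each transition to find the symbol:
  q0 --[x]--> q3
  q3 --[y]--> q1
  q1 --[y]--> q2
  q2 --[y]--> q0

"xyyy"


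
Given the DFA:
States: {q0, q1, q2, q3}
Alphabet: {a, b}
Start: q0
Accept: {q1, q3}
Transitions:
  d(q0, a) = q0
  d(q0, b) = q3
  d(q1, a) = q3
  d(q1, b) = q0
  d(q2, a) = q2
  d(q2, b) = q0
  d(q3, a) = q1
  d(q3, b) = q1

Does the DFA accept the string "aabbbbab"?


Trace: q0 -> q0 -> q0 -> q3 -> q1 -> q0 -> q3 -> q1 -> q0
Final state: q0
Accept states: {q1, q3}

No, rejected (final state q0 is not an accept state)


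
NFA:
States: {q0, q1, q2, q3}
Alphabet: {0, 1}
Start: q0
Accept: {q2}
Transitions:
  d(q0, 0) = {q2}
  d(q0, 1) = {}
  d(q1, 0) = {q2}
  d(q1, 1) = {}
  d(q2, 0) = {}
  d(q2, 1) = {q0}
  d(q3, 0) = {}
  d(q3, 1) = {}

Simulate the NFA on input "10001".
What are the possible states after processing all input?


Start: {q0}
  --1--> {}
  --0--> {}
  --0--> {}
  --0--> {}
  --1--> {}

{} (empty set, no valid transitions)
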